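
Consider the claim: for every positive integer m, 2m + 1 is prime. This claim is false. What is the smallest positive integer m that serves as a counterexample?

m = 4

For m = 1, 2, 3 the conclusion holds.
m = 4: 2m + 1 = 9 = 3 × 3, composite.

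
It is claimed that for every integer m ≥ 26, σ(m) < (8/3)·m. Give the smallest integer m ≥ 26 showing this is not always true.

The first 34 eligible values, up to m = 59, all satisfy the conclusion.
m = 60: σ(60) = 168; 168 ≥ 160.

m = 60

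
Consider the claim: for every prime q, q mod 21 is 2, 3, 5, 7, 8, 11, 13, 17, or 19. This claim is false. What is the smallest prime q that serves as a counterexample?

q = 31

A counterexample is any prime q such that the claim fails; we check each in order.
The first 10 eligible values, up to q = 29, all satisfy the conclusion.
q = 31: 31 mod 21 = 10 — not in {2, 3, 5, 7, 8, 11, 13, 17, 19}.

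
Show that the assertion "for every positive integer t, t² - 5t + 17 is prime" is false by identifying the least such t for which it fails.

We need the least positive integer t for which t² - 5t + 17 is not prime.
The first 12 eligible values, up to t = 12, all satisfy the conclusion.
t = 13: t² - 5t + 17 = 121 = 11 × 11, composite.

t = 13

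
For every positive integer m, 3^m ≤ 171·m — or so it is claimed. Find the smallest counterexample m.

The first 6 eligible values, up to m = 6, all satisfy the conclusion.
m = 7: 3^m = 2187 and 171·m = 1197, so 2187 > 1197.
Thus m = 7 disproves the claim, and no smaller m works.

m = 7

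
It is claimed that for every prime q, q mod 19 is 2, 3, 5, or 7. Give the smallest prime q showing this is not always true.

q = 11

We need the least prime q for which the claim fails.
For q = 2, 3, 5, 7 the conclusion holds.
q = 11: 11 mod 19 = 11 — not in {2, 3, 5, 7}.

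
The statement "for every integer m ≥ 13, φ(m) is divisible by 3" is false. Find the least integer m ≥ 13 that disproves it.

m = 15

We need the least integer m ≥ 13 for which φ(m) is not divisible by 3.
m = 13: φ(13) = 12; 12 mod 3 = 0.
m = 14: φ(14) = 6; 6 mod 3 = 0.
m = 15: φ(15) = 8; 8 mod 3 = 2.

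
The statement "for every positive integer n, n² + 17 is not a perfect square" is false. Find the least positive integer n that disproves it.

We need the least positive integer n for which n² + 17 is a perfect square.
For n = 1, 2, 3, 4, 5, 6, 7 the conclusion holds.
n = 8: 8² + 17 = 81 = 9², a perfect square.
So n = 8 is the smallest counterexample.

n = 8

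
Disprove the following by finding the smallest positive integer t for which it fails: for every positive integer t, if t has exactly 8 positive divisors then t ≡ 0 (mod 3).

t = 40

A counterexample is any positive integer t such that t has exactly 8 positive divisors but the claim fails; we check each in order.
t = 24: τ(24) = 8; 24 ≡ 0 (mod 3).
t = 30: τ(30) = 8; 30 ≡ 0 (mod 3).
t = 40: τ(40) = 8; 40 ≡ 1 (mod 3).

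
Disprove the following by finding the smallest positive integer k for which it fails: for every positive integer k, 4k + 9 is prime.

A counterexample is any positive integer k such that 4k + 9 is not prime; we check each in order.
k = 1: 4k + 9 = 13, prime.
k = 2: 4k + 9 = 17, prime.
k = 3: 4k + 9 = 21 = 3 × 7, composite.
Hence k = 3 is a counterexample.

k = 3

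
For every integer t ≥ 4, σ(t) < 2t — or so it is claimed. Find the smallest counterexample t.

t = 6

We need the least integer t ≥ 4 for which the claim fails.
For t = 4, 5 the conclusion holds.
t = 6: σ(6) = 12; 12 ≥ 12.
Hence t = 6 is a counterexample.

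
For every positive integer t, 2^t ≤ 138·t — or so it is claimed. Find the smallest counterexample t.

Check each positive integer t in order until 2^t > 138·t.
For t = 1, 2, 3, 4, 5, 6, 7, 8, 9, 10 the conclusion holds.
t = 11: 2^t = 2048 and 138·t = 1518, so 2048 > 1518.
Hence t = 11 is a counterexample.

t = 11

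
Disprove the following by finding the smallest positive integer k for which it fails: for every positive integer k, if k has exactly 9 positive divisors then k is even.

k = 225

k = 36: divisors of 36: 9 divisors; 36 is even.
k = 100: divisors of 100: 9 divisors; 100 is even.
k = 196: divisors of 196: 9 divisors; 196 is even.
k = 225: divisors of 225: 9 divisors; 225 is odd.
Hence k = 225 is a counterexample.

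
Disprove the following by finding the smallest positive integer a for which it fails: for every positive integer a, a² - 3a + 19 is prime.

Check each positive integer a in order until a² - 3a + 19 is not prime.
The first 17 eligible values, up to a = 17, all satisfy the conclusion.
a = 18: a² - 3a + 19 = 289 = 17 × 17, composite.

a = 18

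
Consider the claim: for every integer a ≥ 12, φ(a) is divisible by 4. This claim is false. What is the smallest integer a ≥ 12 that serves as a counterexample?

A counterexample is any integer a ≥ 12 such that φ(a) is not divisible by 4; we check each in order.
For a = 12, 13 the conclusion holds.
a = 14: φ(14) = 6; 6 mod 4 = 2.

a = 14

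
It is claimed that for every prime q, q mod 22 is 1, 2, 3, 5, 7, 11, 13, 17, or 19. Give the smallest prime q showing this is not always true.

For q = 2, 3, 5, 7, 11, 13, 17, 19, 23, 29 the conclusion holds.
q = 31: 31 mod 22 = 9 — not in {1, 2, 3, 5, 7, 11, 13, 17, 19}.
Thus q = 31 disproves the claim, and no smaller q works.

q = 31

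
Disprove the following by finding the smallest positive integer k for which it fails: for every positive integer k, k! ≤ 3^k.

k = 7

We need the least positive integer k for which k! > 3^k.
The first 6 eligible values, up to k = 6, all satisfy the conclusion.
k = 7: k! = 5040 and 3^k = 2187, so 5040 > 2187.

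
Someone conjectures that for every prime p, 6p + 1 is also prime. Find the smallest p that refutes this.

p = 19

Check each prime p in order until 6p + 1 is not prime.
For p = 2, 3, 5, 7, 11, 13, 17 the conclusion holds.
p = 19: 6p + 1 = 115 = 5 × 23, not prime.
Thus p = 19 disproves the claim, and no smaller p works.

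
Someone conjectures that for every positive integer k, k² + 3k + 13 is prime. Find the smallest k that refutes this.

k = 9

We need the least positive integer k for which k² + 3k + 13 is not prime.
For k = 1, 2, 3, 4, 5, 6, 7, 8 the conclusion holds.
k = 9: k² + 3k + 13 = 121 = 11 × 11, composite.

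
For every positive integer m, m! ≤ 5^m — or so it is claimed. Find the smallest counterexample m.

m = 12

A counterexample is any positive integer m such that m! > 5^m; we check each in order.
For m = 1, 2, 3, 4, …, 9, 10, 11 the conclusion holds.
m = 12: m! = 479001600 and 5^m = 244140625, so 479001600 > 244140625.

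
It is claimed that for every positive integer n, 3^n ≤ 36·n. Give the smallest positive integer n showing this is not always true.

n = 5

We need the least positive integer n for which 3^n > 36·n.
n = 1: 3^n = 3 and 36·n = 36, so 3 ≤ 36.
n = 2: 3^n = 9 and 36·n = 72, so 9 ≤ 72.
n = 3: 3^n = 27 and 36·n = 108, so 27 ≤ 108.
n = 4: 3^n = 81 and 36·n = 144, so 81 ≤ 144.
n = 5: 3^n = 243 and 36·n = 180, so 243 > 180.
So n = 5 is the smallest counterexample.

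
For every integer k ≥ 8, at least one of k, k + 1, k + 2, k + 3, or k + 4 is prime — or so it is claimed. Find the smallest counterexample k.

k = 24

Check each integer k ≥ 8 in order until k, k + 1, k + 2, k + 3, k + 4 are all composite.
For k = 8, 9, 10, 11, …, 21, 22, 23 the conclusion holds.
k = 24: 24 = 2 × 12; 25 = 5 × 5; 26 = 2 × 13; 27 = 3 × 9; 28 = 2 × 14 — all composite.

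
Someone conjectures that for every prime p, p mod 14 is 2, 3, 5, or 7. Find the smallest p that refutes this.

p = 11

A counterexample is any prime p such that the claim fails; we check each in order.
The first 4 eligible values, up to p = 7, all satisfy the conclusion.
p = 11: 11 mod 14 = 11 — not in {2, 3, 5, 7}.
Thus p = 11 disproves the claim, and no smaller p works.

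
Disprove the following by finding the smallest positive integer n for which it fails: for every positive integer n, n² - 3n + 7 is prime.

n = 6

We need the least positive integer n for which n² - 3n + 7 is not prime.
The first 5 eligible values, up to n = 5, all satisfy the conclusion.
n = 6: n² - 3n + 7 = 25 = 5 × 5, composite.
Hence n = 6 is a counterexample.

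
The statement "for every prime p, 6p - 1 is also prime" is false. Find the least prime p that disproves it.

We need the least prime p for which 6p - 1 is not prime.
p = 2: 6p - 1 = 11, prime.
p = 3: 6p - 1 = 17, prime.
p = 5: 6p - 1 = 29, prime.
p = 7: 6p - 1 = 41, prime.
p = 11: 6p - 1 = 65 = 5 × 13, not prime.
So p = 11 is the smallest counterexample.

p = 11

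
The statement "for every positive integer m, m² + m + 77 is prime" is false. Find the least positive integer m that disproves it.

m = 1: m² + m + 77 = 79, prime.
m = 2: m² + m + 77 = 83, prime.
m = 3: m² + m + 77 = 89, prime.
m = 4: m² + m + 77 = 97, prime.
m = 5: m² + m + 77 = 107, prime.
m = 6: m² + m + 77 = 119 = 7 × 17, composite.
So m = 6 is the smallest counterexample.

m = 6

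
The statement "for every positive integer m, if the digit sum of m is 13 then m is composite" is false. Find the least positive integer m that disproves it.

m = 67

Check each positive integer m in order until the digit sum of m is 13 but m is prime.
For m = 49, 58 the conclusion holds.
m = 67: digit sum 13; 67 is prime, not composite.
So m = 67 is the smallest counterexample.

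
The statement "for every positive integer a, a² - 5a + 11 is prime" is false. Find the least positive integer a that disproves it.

We need the least positive integer a for which a² - 5a + 11 is not prime.
For a = 1, 2, 3, 4, 5, 6 the conclusion holds.
a = 7: a² - 5a + 11 = 25 = 5 × 5, composite.

a = 7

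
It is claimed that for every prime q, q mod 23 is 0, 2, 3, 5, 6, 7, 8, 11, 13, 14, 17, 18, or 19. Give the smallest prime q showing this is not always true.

q = 43

We need the least prime q for which the claim fails.
The first 13 eligible values, up to q = 41, all satisfy the conclusion.
q = 43: 43 mod 23 = 20 — not in {0, 2, 3, 5, 6, 7, 8, 11, 13, 14, 17, 18, 19}.
Hence q = 43 is a counterexample.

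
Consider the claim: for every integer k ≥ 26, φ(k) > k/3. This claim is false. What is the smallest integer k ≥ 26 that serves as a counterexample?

k = 30

Check each integer k ≥ 26 in order until the claim fails.
The first 4 eligible values, up to k = 29, all satisfy the conclusion.
k = 30: φ(30) = 8 and 30/3 = 10, so φ(30) ≤ 30/3.
Thus k = 30 disproves the claim, and no smaller k works.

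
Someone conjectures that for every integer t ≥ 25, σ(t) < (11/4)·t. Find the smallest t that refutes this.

A counterexample is any integer t ≥ 25 such that the claim fails; we check each in order.
For t = 25, 26, 27, 28, …, 57, 58, 59 the conclusion holds.
t = 60: σ(60) = 168; 168 ≥ 165.
Hence t = 60 is a counterexample.

t = 60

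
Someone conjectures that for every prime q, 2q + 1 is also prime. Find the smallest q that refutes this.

A counterexample is any prime q such that 2q + 1 is not prime; we check each in order.
q = 2: 2q + 1 = 5, prime.
q = 3: 2q + 1 = 7, prime.
q = 5: 2q + 1 = 11, prime.
q = 7: 2q + 1 = 15 = 3 × 5, not prime.
So q = 7 is the smallest counterexample.

q = 7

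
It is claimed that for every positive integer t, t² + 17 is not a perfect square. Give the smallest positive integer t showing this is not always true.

We need the least positive integer t for which t² + 17 is a perfect square.
For t = 1, 2, 3, 4, 5, 6, 7 the conclusion holds.
t = 8: 8² + 17 = 81 = 9², a perfect square.
Thus t = 8 disproves the claim, and no smaller t works.

t = 8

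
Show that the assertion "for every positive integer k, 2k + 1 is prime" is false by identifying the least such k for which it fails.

k = 4

For k = 1, 2, 3 the conclusion holds.
k = 4: 2k + 1 = 9 = 3 × 3, composite.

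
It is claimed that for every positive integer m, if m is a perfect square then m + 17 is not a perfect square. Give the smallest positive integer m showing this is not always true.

We need the least positive integer m for which m is a perfect square but m + 17 is a perfect square.
The first 7 eligible values, up to m = 49, all satisfy the conclusion.
m = 64: 64 = 8² and 64 + 17 = 81 = 9².

m = 64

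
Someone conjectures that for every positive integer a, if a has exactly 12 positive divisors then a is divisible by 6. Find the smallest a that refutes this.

a = 140

Check each positive integer a in order until a has exactly 12 positive divisors but a is not divisible by 6.
For a = 60, 72, 84, 90, 96, 108, 126, 132 the conclusion holds.
a = 140: τ(140) = 12; 140 mod 6 = 2.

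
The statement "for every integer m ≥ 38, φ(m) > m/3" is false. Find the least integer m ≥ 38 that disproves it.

For m = 38, 39, 40, 41 the conclusion holds.
m = 42: φ(42) = 12 and 42/3 = 14, so φ(42) ≤ 42/3.
Thus m = 42 disproves the claim, and no smaller m works.

m = 42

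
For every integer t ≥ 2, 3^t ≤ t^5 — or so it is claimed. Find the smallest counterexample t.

The first 9 eligible values, up to t = 10, all satisfy the conclusion.
t = 11: 3^t = 177147 and t^5 = 161051, so 177147 > 161051.

t = 11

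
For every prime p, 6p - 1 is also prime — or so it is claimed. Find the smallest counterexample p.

We need the least prime p for which 6p - 1 is not prime.
For p = 2, 3, 5, 7 the conclusion holds.
p = 11: 6p - 1 = 65 = 5 × 13, not prime.

p = 11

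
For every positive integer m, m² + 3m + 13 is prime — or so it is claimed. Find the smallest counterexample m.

m = 9

Check each positive integer m in order until m² + 3m + 13 is not prime.
m = 1: m² + 3m + 13 = 17, prime.
m = 2: m² + 3m + 13 = 23, prime.
m = 3: m² + 3m + 13 = 31, prime.
m = 4: m² + 3m + 13 = 41, prime.
m = 5: m² + 3m + 13 = 53, prime.
m = 6: m² + 3m + 13 = 67, prime.
m = 7: m² + 3m + 13 = 83, prime.
m = 8: m² + 3m + 13 = 101, prime.
m = 9: m² + 3m + 13 = 121 = 11 × 11, composite.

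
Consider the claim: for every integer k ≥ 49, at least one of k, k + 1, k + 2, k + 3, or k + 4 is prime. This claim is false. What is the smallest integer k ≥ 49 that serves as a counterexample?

k = 54

We need the least integer k ≥ 49 for which k, k + 1, k + 2, k + 3, k + 4 are all composite.
k = 49: 53 is prime.
k = 50: 53 is prime.
k = 51: 53 is prime.
k = 52: 53 is prime.
k = 53: 53 is prime.
k = 54: 54 = 2 × 27; 55 = 5 × 11; 56 = 2 × 28; 57 = 3 × 19; 58 = 2 × 29 — all composite.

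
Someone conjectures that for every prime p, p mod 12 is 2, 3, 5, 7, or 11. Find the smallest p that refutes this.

A counterexample is any prime p such that the claim fails; we check each in order.
The first 5 eligible values, up to p = 11, all satisfy the conclusion.
p = 13: 13 mod 12 = 1 — not in {2, 3, 5, 7, 11}.
So p = 13 is the smallest counterexample.

p = 13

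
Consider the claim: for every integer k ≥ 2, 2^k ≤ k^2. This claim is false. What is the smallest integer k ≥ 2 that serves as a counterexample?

k = 5

k = 2: 2^k = 4 and k^2 = 4, so 4 ≤ 4.
k = 3: 2^k = 8 and k^2 = 9, so 8 ≤ 9.
k = 4: 2^k = 16 and k^2 = 16, so 16 ≤ 16.
k = 5: 2^k = 32 and k^2 = 25, so 32 > 25.
So k = 5 is the smallest counterexample.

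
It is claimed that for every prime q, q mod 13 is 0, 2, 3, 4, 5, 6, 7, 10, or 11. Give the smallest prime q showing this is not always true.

A counterexample is any prime q such that the claim fails; we check each in order.
For q = 2, 3, 5, 7, …, 37, 41, 43 the conclusion holds.
q = 47: 47 mod 13 = 8 — not in {0, 2, 3, 4, 5, 6, 7, 10, 11}.

q = 47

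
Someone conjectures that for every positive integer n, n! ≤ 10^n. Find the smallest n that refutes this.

n = 25

Check each positive integer n in order until n! > 10^n.
For n = 1, 2, 3, 4, …, 22, 23, 24 the conclusion holds.
n = 25: n! = 15511210043330985984000000 and 10^n = 10000000000000000000000000, so 15511210043330985984000000 > 10000000000000000000000000.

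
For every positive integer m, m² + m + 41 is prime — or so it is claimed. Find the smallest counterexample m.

m = 40

For m = 1, 2, 3, 4, …, 37, 38, 39 the conclusion holds.
m = 40: m² + m + 41 = 1681 = 41 × 41, composite.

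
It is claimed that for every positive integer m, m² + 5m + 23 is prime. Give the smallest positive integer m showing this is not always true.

For m = 1, 2, 3, 4, …, 11, 12, 13 the conclusion holds.
m = 14: m² + 5m + 23 = 289 = 17 × 17, composite.
Hence m = 14 is a counterexample.

m = 14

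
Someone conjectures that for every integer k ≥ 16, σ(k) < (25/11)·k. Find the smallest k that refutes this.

k = 24

A counterexample is any integer k ≥ 16 such that the claim fails; we check each in order.
k = 16: σ(16) = 31; 31 < 400/11.
k = 17: σ(17) = 18; 18 < 425/11.
k = 18: σ(18) = 39; 39 < 450/11.
k = 19: σ(19) = 20; 20 < 475/11.
k = 20: σ(20) = 42; 42 < 500/11.
k = 21: σ(21) = 32; 32 < 525/11.
k = 22: σ(22) = 36; 36 < 50.
k = 23: σ(23) = 24; 24 < 575/11.
k = 24: σ(24) = 60; 60 ≥ 600/11.
Thus k = 24 disproves the claim, and no smaller k works.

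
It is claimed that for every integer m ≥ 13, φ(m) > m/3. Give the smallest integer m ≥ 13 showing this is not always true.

m = 18

Check each integer m ≥ 13 in order until the claim fails.
For m = 13, 14, 15, 16, 17 the conclusion holds.
m = 18: φ(18) = 6 and 18/3 = 6, so φ(18) ≤ 18/3.
Hence m = 18 is a counterexample.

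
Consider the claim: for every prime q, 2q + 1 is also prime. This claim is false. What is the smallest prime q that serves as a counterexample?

q = 7

A counterexample is any prime q such that 2q + 1 is not prime; we check each in order.
For q = 2, 3, 5 the conclusion holds.
q = 7: 2q + 1 = 15 = 3 × 5, not prime.
Thus q = 7 disproves the claim, and no smaller q works.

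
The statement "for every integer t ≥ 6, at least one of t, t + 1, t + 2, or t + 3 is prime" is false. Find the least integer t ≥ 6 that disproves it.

t = 24

Check each integer t ≥ 6 in order until t, t + 1, t + 2, t + 3 are all composite.
The first 18 eligible values, up to t = 23, all satisfy the conclusion.
t = 24: 24 = 2 × 12; 25 = 5 × 5; 26 = 2 × 13; 27 = 3 × 9 — all composite.
Thus t = 24 disproves the claim, and no smaller t works.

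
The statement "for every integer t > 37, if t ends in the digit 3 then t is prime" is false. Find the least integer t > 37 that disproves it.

A counterexample is any integer t > 37 such that t ends in the digit 3 but t is not prime; we check each in order.
t = 43: 43 ends in 3 and is prime.
t = 53: 53 ends in 3 and is prime.
t = 63: 63 ends in 3; 63 = 3 × 21, composite.

t = 63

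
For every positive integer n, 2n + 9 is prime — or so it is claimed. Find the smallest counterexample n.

n = 3

Check each positive integer n in order until 2n + 9 is not prime.
n = 1: 2n + 9 = 11, prime.
n = 2: 2n + 9 = 13, prime.
n = 3: 2n + 9 = 15 = 3 × 5, composite.
Hence n = 3 is a counterexample.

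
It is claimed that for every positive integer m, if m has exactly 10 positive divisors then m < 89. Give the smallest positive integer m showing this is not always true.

Check each positive integer m in order until m has exactly 10 positive divisors but the claim fails.
For m = 48, 80 the conclusion holds.
m = 112: τ(112) = 10; 112 ≥ 89.

m = 112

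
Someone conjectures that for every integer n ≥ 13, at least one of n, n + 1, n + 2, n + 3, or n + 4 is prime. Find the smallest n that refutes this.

n = 24

For n = 13, 14, 15, 16, …, 21, 22, 23 the conclusion holds.
n = 24: 24 = 2 × 12; 25 = 5 × 5; 26 = 2 × 13; 27 = 3 × 9; 28 = 2 × 14 — all composite.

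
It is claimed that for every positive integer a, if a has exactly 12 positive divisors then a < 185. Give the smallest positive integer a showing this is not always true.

a = 198

The first 12 eligible values, up to a = 160, all satisfy the conclusion.
a = 198: τ(198) = 12; 198 ≥ 185.
Hence a = 198 is a counterexample.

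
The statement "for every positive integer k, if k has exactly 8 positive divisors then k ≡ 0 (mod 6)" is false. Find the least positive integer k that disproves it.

Check each positive integer k in order until k has exactly 8 positive divisors but the claim fails.
k = 24: τ(24) = 8; 24 ≡ 0 (mod 6).
k = 30: τ(30) = 8; 30 ≡ 0 (mod 6).
k = 40: τ(40) = 8; 40 ≡ 4 (mod 6).
So k = 40 is the smallest counterexample.

k = 40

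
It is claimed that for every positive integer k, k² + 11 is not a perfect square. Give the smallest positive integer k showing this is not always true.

k = 5

For k = 1, 2, 3, 4 the conclusion holds.
k = 5: 5² + 11 = 36 = 6², a perfect square.
So k = 5 is the smallest counterexample.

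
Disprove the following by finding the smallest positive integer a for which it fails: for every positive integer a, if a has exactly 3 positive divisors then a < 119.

For a = 4, 9, 25, 49 the conclusion holds.
a = 121: τ(121) = 3; 121 ≥ 119.
So a = 121 is the smallest counterexample.

a = 121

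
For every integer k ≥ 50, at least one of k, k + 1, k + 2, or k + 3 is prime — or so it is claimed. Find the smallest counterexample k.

k = 54

Check each integer k ≥ 50 in order until k, k + 1, k + 2, k + 3 are all composite.
k = 50: 53 is prime.
k = 51: 53 is prime.
k = 52: 53 is prime.
k = 53: 53 is prime.
k = 54: 54 = 2 × 27; 55 = 5 × 11; 56 = 2 × 28; 57 = 3 × 19 — all composite.
Hence k = 54 is a counterexample.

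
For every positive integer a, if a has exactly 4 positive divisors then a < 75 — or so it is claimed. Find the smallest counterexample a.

A counterexample is any positive integer a such that a has exactly 4 positive divisors but the claim fails; we check each in order.
For a = 6, 8, 10, 14, …, 65, 69, 74 the conclusion holds.
a = 77: τ(77) = 4; 77 ≥ 75.

a = 77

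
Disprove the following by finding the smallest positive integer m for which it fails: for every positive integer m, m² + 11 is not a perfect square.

A counterexample is any positive integer m such that m² + 11 is a perfect square; we check each in order.
The first 4 eligible values, up to m = 4, all satisfy the conclusion.
m = 5: 5² + 11 = 36 = 6², a perfect square.

m = 5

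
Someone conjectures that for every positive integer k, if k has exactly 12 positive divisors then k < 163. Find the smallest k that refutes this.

The first 12 eligible values, up to k = 160, all satisfy the conclusion.
k = 198: τ(198) = 12; 198 ≥ 163.
Hence k = 198 is a counterexample.

k = 198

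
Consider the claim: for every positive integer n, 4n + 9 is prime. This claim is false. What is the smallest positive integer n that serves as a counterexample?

A counterexample is any positive integer n such that 4n + 9 is not prime; we check each in order.
n = 1: 4n + 9 = 13, prime.
n = 2: 4n + 9 = 17, prime.
n = 3: 4n + 9 = 21 = 3 × 7, composite.

n = 3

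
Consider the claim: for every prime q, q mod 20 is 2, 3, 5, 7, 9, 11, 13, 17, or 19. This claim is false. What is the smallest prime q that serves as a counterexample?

For q = 2, 3, 5, 7, …, 29, 31, 37 the conclusion holds.
q = 41: 41 mod 20 = 1 — not in {2, 3, 5, 7, 9, 11, 13, 17, 19}.
Thus q = 41 disproves the claim, and no smaller q works.

q = 41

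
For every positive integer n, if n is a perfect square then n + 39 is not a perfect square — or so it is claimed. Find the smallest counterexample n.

n = 25

We need the least positive integer n for which n is a perfect square but n + 39 is a perfect square.
For n = 1, 4, 9, 16 the conclusion holds.
n = 25: 25 = 5² and 25 + 39 = 64 = 8².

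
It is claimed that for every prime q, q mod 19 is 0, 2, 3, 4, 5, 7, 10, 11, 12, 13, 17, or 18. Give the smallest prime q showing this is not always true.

q = 47

We need the least prime q for which the claim fails.
For q = 2, 3, 5, 7, …, 37, 41, 43 the conclusion holds.
q = 47: 47 mod 19 = 9 — not in {0, 2, 3, 4, 5, 7, 10, 11, 12, 13, 17, 18}.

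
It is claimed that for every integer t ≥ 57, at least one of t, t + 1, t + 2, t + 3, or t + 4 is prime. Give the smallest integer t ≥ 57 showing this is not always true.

We need the least integer t ≥ 57 for which t, t + 1, t + 2, t + 3, t + 4 are all composite.
For t = 57, 58, 59, 60, 61 the conclusion holds.
t = 62: 62 = 2 × 31; 63 = 3 × 21; 64 = 2 × 32; 65 = 5 × 13; 66 = 2 × 33 — all composite.

t = 62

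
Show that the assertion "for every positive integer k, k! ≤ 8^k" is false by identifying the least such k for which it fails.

For k = 1, 2, 3, 4, …, 17, 18, 19 the conclusion holds.
k = 20: k! = 2432902008176640000 and 8^k = 1152921504606846976, so 2432902008176640000 > 1152921504606846976.
Hence k = 20 is a counterexample.

k = 20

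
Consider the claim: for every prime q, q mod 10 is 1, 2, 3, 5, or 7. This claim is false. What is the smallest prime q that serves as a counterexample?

Check each prime q in order until the claim fails.
q = 2: 2 mod 10 = 2.
q = 3: 3 mod 10 = 3.
q = 5: 5 mod 10 = 5.
q = 7: 7 mod 10 = 7.
q = 11: 11 mod 10 = 1.
q = 13: 13 mod 10 = 3.
q = 17: 17 mod 10 = 7.
q = 19: 19 mod 10 = 9 — not in {1, 2, 3, 5, 7}.
So q = 19 is the smallest counterexample.

q = 19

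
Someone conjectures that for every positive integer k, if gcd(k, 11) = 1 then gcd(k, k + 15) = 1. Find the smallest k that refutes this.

k = 3

For k = 1, 2 the conclusion holds.
k = 3: gcd(3, 18) = 3.
Hence k = 3 is a counterexample.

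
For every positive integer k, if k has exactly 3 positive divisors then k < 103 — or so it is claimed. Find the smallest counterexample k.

A counterexample is any positive integer k such that k has exactly 3 positive divisors but the claim fails; we check each in order.
The first 4 eligible values, up to k = 49, all satisfy the conclusion.
k = 121: τ(121) = 3; 121 ≥ 103.

k = 121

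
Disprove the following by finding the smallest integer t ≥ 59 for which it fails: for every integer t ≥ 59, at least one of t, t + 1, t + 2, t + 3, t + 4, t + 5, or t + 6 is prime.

t = 90

A counterexample is any integer t ≥ 59 such that t, t + 1, t + 2, t + 3, t + 4, t + 5, t + 6 are all composite; we check each in order.
For t = 59, 60, 61, 62, …, 87, 88, 89 the conclusion holds.
t = 90: 90 = 2 × 45; 91 = 7 × 13; 92 = 2 × 46; 93 = 3 × 31; 94 = 2 × 47; 95 = 5 × 19; 96 = 2 × 48 — all composite.
Hence t = 90 is a counterexample.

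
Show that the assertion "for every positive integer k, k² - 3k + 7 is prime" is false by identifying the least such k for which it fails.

Check each positive integer k in order until k² - 3k + 7 is not prime.
k = 1: k² - 3k + 7 = 5, prime.
k = 2: k² - 3k + 7 = 5, prime.
k = 3: k² - 3k + 7 = 7, prime.
k = 4: k² - 3k + 7 = 11, prime.
k = 5: k² - 3k + 7 = 17, prime.
k = 6: k² - 3k + 7 = 25 = 5 × 5, composite.

k = 6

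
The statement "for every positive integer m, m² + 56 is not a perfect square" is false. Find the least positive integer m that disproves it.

m = 5

m = 1: 1² + 56 = 57, not a perfect square.
m = 2: 2² + 56 = 60, not a perfect square.
m = 3: 3² + 56 = 65, not a perfect square.
m = 4: 4² + 56 = 72, not a perfect square.
m = 5: 5² + 56 = 81 = 9², a perfect square.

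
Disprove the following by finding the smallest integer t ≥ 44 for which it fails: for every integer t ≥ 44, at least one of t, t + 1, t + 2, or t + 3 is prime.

Check each integer t ≥ 44 in order until t, t + 1, t + 2, t + 3 are all composite.
t = 44: 47 is prime.
t = 45: 47 is prime.
t = 46: 47 is prime.
t = 47: 47 is prime.
t = 48: 48 = 2 × 24; 49 = 7 × 7; 50 = 2 × 25; 51 = 3 × 17 — all composite.

t = 48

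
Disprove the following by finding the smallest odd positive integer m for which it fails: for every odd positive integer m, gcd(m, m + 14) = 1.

m = 7

A counterexample is any odd positive integer m such that gcd(m, m + 14) > 1; we check each in order.
For m = 1, 3, 5 the conclusion holds.
m = 7: gcd(7, 21) = 7.
Hence m = 7 is a counterexample.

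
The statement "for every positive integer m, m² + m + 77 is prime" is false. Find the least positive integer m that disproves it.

Check each positive integer m in order until m² + m + 77 is not prime.
For m = 1, 2, 3, 4, 5 the conclusion holds.
m = 6: m² + m + 77 = 119 = 7 × 17, composite.
Thus m = 6 disproves the claim, and no smaller m works.

m = 6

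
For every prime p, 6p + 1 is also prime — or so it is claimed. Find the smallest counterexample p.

p = 19

Check each prime p in order until 6p + 1 is not prime.
p = 2: 6p + 1 = 13, prime.
p = 3: 6p + 1 = 19, prime.
p = 5: 6p + 1 = 31, prime.
p = 7: 6p + 1 = 43, prime.
p = 11: 6p + 1 = 67, prime.
p = 13: 6p + 1 = 79, prime.
p = 17: 6p + 1 = 103, prime.
p = 19: 6p + 1 = 115 = 5 × 23, not prime.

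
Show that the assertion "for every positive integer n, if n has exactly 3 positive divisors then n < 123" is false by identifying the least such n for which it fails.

n = 169

We need the least positive integer n for which n has exactly 3 positive divisors but the claim fails.
For n = 4, 9, 25, 49, 121 the conclusion holds.
n = 169: τ(169) = 3; 169 ≥ 123.
So n = 169 is the smallest counterexample.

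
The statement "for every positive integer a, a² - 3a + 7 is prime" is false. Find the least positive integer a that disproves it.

a = 6

We need the least positive integer a for which a² - 3a + 7 is not prime.
a = 1: a² - 3a + 7 = 5, prime.
a = 2: a² - 3a + 7 = 5, prime.
a = 3: a² - 3a + 7 = 7, prime.
a = 4: a² - 3a + 7 = 11, prime.
a = 5: a² - 3a + 7 = 17, prime.
a = 6: a² - 3a + 7 = 25 = 5 × 5, composite.
So a = 6 is the smallest counterexample.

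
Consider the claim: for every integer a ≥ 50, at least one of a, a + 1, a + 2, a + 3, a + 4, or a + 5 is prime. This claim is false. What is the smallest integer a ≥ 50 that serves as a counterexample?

For a = 50, 51, 52, 53, …, 87, 88, 89 the conclusion holds.
a = 90: 90 = 2 × 45; 91 = 7 × 13; 92 = 2 × 46; 93 = 3 × 31; 94 = 2 × 47; 95 = 5 × 19 — all composite.

a = 90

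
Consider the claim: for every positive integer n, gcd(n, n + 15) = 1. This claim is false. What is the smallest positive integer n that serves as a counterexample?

n = 3

n = 1: gcd(1, 16) = 1.
n = 2: gcd(2, 17) = 1.
n = 3: gcd(3, 18) = 3.
So n = 3 is the smallest counterexample.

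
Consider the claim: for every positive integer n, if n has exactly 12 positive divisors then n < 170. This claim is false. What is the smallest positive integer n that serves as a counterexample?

n = 198

For n = 60, 72, 84, 90, …, 150, 156, 160 the conclusion holds.
n = 198: τ(198) = 12; 198 ≥ 170.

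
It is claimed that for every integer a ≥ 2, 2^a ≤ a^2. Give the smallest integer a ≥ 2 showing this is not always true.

a = 5

We need the least integer a ≥ 2 for which 2^a > a^2.
For a = 2, 3, 4 the conclusion holds.
a = 5: 2^a = 32 and a^2 = 25, so 32 > 25.
So a = 5 is the smallest counterexample.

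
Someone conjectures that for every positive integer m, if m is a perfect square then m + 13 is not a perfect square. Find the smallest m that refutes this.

m = 36

m = 1: 1 + 13 = 14, not a perfect square.
m = 4: 4 + 13 = 17, not a perfect square.
m = 9: 9 + 13 = 22, not a perfect square.
m = 16: 16 + 13 = 29, not a perfect square.
m = 25: 25 + 13 = 38, not a perfect square.
m = 36: 36 = 6² and 36 + 13 = 49 = 7².
So m = 36 is the smallest counterexample.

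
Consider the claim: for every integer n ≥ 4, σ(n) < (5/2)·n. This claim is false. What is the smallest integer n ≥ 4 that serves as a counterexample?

n = 24

For n = 4, 5, 6, 7, …, 21, 22, 23 the conclusion holds.
n = 24: σ(24) = 60; 60 ≥ 60.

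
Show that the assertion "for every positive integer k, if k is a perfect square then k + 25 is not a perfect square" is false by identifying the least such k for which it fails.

k = 144

A counterexample is any positive integer k such that k is a perfect square but k + 25 is a perfect square; we check each in order.
For k = 1, 4, 9, 16, …, 81, 100, 121 the conclusion holds.
k = 144: 144 = 12² and 144 + 25 = 169 = 13².
Hence k = 144 is a counterexample.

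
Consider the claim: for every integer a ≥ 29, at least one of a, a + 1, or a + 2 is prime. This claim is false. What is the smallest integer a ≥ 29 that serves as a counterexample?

a = 32

A counterexample is any integer a ≥ 29 such that a, a + 1, a + 2 are all composite; we check each in order.
a = 29: 29 is prime.
a = 30: 31 is prime.
a = 31: 31 is prime.
a = 32: 32 = 2 × 16; 33 = 3 × 11; 34 = 2 × 17 — all composite.
Hence a = 32 is a counterexample.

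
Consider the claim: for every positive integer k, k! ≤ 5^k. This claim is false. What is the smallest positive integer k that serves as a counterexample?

k = 12

We need the least positive integer k for which k! > 5^k.
The first 11 eligible values, up to k = 11, all satisfy the conclusion.
k = 12: k! = 479001600 and 5^k = 244140625, so 479001600 > 244140625.
So k = 12 is the smallest counterexample.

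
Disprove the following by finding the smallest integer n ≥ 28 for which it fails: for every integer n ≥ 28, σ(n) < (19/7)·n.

We need the least integer n ≥ 28 for which the claim fails.
The first 32 eligible values, up to n = 59, all satisfy the conclusion.
n = 60: σ(60) = 168; 168 ≥ 1140/7.
Thus n = 60 disproves the claim, and no smaller n works.

n = 60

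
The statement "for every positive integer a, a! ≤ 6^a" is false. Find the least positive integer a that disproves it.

a = 14

Check each positive integer a in order until a! > 6^a.
For a = 1, 2, 3, 4, …, 11, 12, 13 the conclusion holds.
a = 14: a! = 87178291200 and 6^a = 78364164096, so 87178291200 > 78364164096.
Thus a = 14 disproves the claim, and no smaller a works.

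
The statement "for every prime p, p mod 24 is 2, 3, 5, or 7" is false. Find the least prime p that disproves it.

p = 11

Check each prime p in order until the claim fails.
The first 4 eligible values, up to p = 7, all satisfy the conclusion.
p = 11: 11 mod 24 = 11 — not in {2, 3, 5, 7}.
Hence p = 11 is a counterexample.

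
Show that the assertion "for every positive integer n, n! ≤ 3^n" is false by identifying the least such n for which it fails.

A counterexample is any positive integer n such that n! > 3^n; we check each in order.
n = 1: n! = 1 and 3^n = 3, so 1 ≤ 3.
n = 2: n! = 2 and 3^n = 9, so 2 ≤ 9.
n = 3: n! = 6 and 3^n = 27, so 6 ≤ 27.
n = 4: n! = 24 and 3^n = 81, so 24 ≤ 81.
n = 5: n! = 120 and 3^n = 243, so 120 ≤ 243.
n = 6: n! = 720 and 3^n = 729, so 720 ≤ 729.
n = 7: n! = 5040 and 3^n = 2187, so 5040 > 2187.
Hence n = 7 is a counterexample.

n = 7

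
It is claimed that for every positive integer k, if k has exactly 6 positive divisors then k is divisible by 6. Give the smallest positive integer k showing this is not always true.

k = 20

A counterexample is any positive integer k such that k has exactly 6 positive divisors but k is not divisible by 6; we check each in order.
For k = 12, 18 the conclusion holds.
k = 20: τ(20) = 6; 20 mod 6 = 2.
Hence k = 20 is a counterexample.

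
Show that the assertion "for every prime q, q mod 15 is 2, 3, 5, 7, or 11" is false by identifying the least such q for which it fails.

q = 13

A counterexample is any prime q such that the claim fails; we check each in order.
For q = 2, 3, 5, 7, 11 the conclusion holds.
q = 13: 13 mod 15 = 13 — not in {2, 3, 5, 7, 11}.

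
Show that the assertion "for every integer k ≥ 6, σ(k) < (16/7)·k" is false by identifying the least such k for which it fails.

We need the least integer k ≥ 6 for which the claim fails.
For k = 6, 7, 8, 9, 10, 11 the conclusion holds.
k = 12: σ(12) = 28; 28 ≥ 192/7.

k = 12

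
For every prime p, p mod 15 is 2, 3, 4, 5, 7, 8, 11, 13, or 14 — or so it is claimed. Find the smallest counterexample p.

For p = 2, 3, 5, 7, 11, 13, 17, 19, 23, 29 the conclusion holds.
p = 31: 31 mod 15 = 1 — not in {2, 3, 4, 5, 7, 8, 11, 13, 14}.
So p = 31 is the smallest counterexample.

p = 31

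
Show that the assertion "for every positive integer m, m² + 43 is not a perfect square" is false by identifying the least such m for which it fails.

m = 21

A counterexample is any positive integer m such that m² + 43 is a perfect square; we check each in order.
For m = 1, 2, 3, 4, …, 18, 19, 20 the conclusion holds.
m = 21: 21² + 43 = 484 = 22², a perfect square.
So m = 21 is the smallest counterexample.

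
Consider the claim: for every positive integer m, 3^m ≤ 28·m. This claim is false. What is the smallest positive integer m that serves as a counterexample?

A counterexample is any positive integer m such that 3^m > 28·m; we check each in order.
m = 1: 3^m = 3 and 28·m = 28, so 3 ≤ 28.
m = 2: 3^m = 9 and 28·m = 56, so 9 ≤ 56.
m = 3: 3^m = 27 and 28·m = 84, so 27 ≤ 84.
m = 4: 3^m = 81 and 28·m = 112, so 81 ≤ 112.
m = 5: 3^m = 243 and 28·m = 140, so 243 > 140.
So m = 5 is the smallest counterexample.

m = 5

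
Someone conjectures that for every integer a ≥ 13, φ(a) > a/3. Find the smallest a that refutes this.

We need the least integer a ≥ 13 for which the claim fails.
For a = 13, 14, 15, 16, 17 the conclusion holds.
a = 18: φ(18) = 6 and 18/3 = 6, so φ(18) ≤ 18/3.

a = 18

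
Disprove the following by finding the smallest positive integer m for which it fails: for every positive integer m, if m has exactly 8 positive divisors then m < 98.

We need the least positive integer m for which m has exactly 8 positive divisors but the claim fails.
For m = 24, 30, 40, 42, 54, 56, 66, 70, 78, 88 the conclusion holds.
m = 102: τ(102) = 8; 102 ≥ 98.

m = 102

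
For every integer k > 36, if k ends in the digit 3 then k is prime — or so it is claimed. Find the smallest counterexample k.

k = 63

A counterexample is any integer k > 36 such that k ends in the digit 3 but k is not prime; we check each in order.
k = 43: 43 ends in 3 and is prime.
k = 53: 53 ends in 3 and is prime.
k = 63: 63 ends in 3; 63 = 3 × 21, composite.
So k = 63 is the smallest counterexample.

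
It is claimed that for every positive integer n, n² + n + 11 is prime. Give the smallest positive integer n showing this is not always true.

n = 10

Check each positive integer n in order until n² + n + 11 is not prime.
For n = 1, 2, 3, 4, 5, 6, 7, 8, 9 the conclusion holds.
n = 10: n² + n + 11 = 121 = 11 × 11, composite.
So n = 10 is the smallest counterexample.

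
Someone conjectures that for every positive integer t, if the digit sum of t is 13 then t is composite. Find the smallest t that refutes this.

Check each positive integer t in order until the digit sum of t is 13 but t is prime.
t = 49: digit sum 13; 49 is composite.
t = 58: digit sum 13; 58 is composite.
t = 67: digit sum 13; 67 is prime, not composite.
Thus t = 67 disproves the claim, and no smaller t works.

t = 67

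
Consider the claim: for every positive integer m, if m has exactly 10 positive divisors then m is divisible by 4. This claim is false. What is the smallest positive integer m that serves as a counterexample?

m = 162

We need the least positive integer m for which m has exactly 10 positive divisors but m is not divisible by 4.
m = 48: τ(48) = 10; 48 mod 4 = 0.
m = 80: τ(80) = 10; 80 mod 4 = 0.
m = 112: τ(112) = 10; 112 mod 4 = 0.
m = 162: τ(162) = 10; 162 mod 4 = 2.
Thus m = 162 disproves the claim, and no smaller m works.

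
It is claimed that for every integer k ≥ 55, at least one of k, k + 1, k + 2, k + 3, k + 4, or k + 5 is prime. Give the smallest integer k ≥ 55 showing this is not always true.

For k = 55, 56, 57, 58, …, 87, 88, 89 the conclusion holds.
k = 90: 90 = 2 × 45; 91 = 7 × 13; 92 = 2 × 46; 93 = 3 × 31; 94 = 2 × 47; 95 = 5 × 19 — all composite.
Thus k = 90 disproves the claim, and no smaller k works.

k = 90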